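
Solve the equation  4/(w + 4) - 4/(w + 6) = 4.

w = -6.7321 or w = -3.2679

Multiply both sides by (w + 4)(w + 6):
4(w + 6) - 4(w + 4) = 4(w + 4)(w + 6).
Expand and collect terms: 4w² + 40w + 88 = 0.
By the quadratic formula, w = (-40 ± √192) / 8, so w ≈ -3.2679 or w ≈ -6.7321.
Neither value makes a denominator zero (w ≠ -4, w ≠ -6), so both are valid.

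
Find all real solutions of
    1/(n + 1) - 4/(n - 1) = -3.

Multiply both sides by (n + 1)(n - 1):
(n - 1) - 4(n + 1) = -3(n + 1)(n - 1).
Expand and collect terms: -3n² + 3n + 8 = 0.
By the quadratic formula, n = (-3 ± √105) / -6, so n ≈ -1.2078 or n ≈ 2.2078.
Neither value makes a denominator zero (n ≠ -1, n ≠ 1), so both are valid.

n = -1.2078 or n = 2.2078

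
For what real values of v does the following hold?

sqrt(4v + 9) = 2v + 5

v = -2

Square both sides: 4v + 9 = (2v + 5)^2.
Expand and rearrange: 4v^2 + 16v + 16 = 0.
This gives the repeated root v = -2.
Check in the original equation:
  v = -2: sqrt(1) = 1, while 2v + 5 = 1 — valid.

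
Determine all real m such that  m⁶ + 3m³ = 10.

Let u = m³. The equation becomes u² + 3u - 10 = 0.
Factor: (u + 5)(u - 2) = 0, so u = -5 or u = 2.
m³ = -5 gives m = -∛(5) ≈ -1.71.
m³ = 2 gives m = ∛(2) ≈ 1.2599.

m = -1.71 or m = 1.2599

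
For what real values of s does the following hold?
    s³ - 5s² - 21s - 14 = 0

s = -2 or s = -0.8875 or s = 7.8875

Possible rational roots are divisors of -14. Testing s = -2 gives 0, so (s + 2) is a factor.
Divide: s³ - 5s² - 21s - 14 = (s + 2)(s² - 7s - 7).
Apply the quadratic formula to s² - 7s - 7 = 0: s = (7 ± √77)/2, i.e. s ≈ 7.8875 or s ≈ -0.8875.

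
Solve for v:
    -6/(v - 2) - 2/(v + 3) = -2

v = -2.4051 or v = 5.4051

Multiply both sides by (v - 2)(v + 3):
-6(v + 3) - 2(v - 2) = -2(v - 2)(v + 3).
Expand and collect terms: -2v^2 + 6v + 26 = 0.
By the quadratic formula, v = (-6 +/- sqrt(244)) / -4, so v ~= -2.4051 or v ~= 5.4051.
Neither value makes a denominator zero (v != 2, v != -3), so both are valid.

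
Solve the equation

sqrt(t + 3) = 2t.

Square both sides: t + 3 = (2t)^2.
Expand and rearrange: 4t^2 - t - 3 = 0.
Solving gives t = 1 or t = -0.75.
Check each candidate in the original equation:
  t = 1: sqrt(4) = 2, while 2t = 2 — valid.
  t = -0.75: sqrt(2.25) = 1.5, while 2t = -1.5 — extraneous.

t = 1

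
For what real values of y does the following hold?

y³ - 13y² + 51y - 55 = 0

Possible rational roots are divisors of -55. Testing y = 5 gives 0, so (y - 5) is a factor.
Divide: y³ - 13y² + 51y - 55 = (y - 5)(y² - 8y + 11).
Apply the quadratic formula to y² - 8y + 11 = 0: y = (8 ± √20)/2, i.e. y ≈ 6.2361 or y ≈ 1.7639.

y = 1.7639 or y = 5 or y = 6.2361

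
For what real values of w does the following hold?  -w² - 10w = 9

w = -9 or w = -1

Bring every term to one side: -w² - 10w - 9 = 0.
Factor: -1(w + 1)(w + 9) = 0.
So w = -1 or w = -9.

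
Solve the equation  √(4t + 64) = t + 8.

t = 0

Square both sides: 4t + 64 = (t + 8)².
Expand and rearrange: t² + 12t = 0.
Solving gives t = 0 or t = -12.
Check each candidate in the original equation:
  t = 0: √(64) = 8, while t + 8 = 8 — valid.
  t = -12: √(16) = 4, while t + 8 = -4 — extraneous.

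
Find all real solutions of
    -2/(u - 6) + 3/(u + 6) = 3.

Multiply both sides by (u - 6)(u + 6):
-2(u + 6) + 3(u - 6) = 3(u - 6)(u + 6).
Expand and collect terms: 3u² - u - 78 = 0.
By the quadratic formula, u = (1 ± √937) / 6, so u ≈ 5.2684 or u ≈ -4.9351.
Neither value makes a denominator zero (u ≠ 6, u ≠ -6), so both are valid.

u = -4.9351 or u = 5.2684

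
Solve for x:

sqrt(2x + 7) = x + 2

Square both sides: 2x + 7 = (x + 2)^2.
Expand and rearrange: x^2 + 2x - 3 = 0.
Solving gives x = 1 or x = -3.
Check each candidate in the original equation:
  x = 1: sqrt(9) = 3, while x + 2 = 3 — valid.
  x = -3: sqrt(1) = 1, while x + 2 = -1 — extraneous.

x = 1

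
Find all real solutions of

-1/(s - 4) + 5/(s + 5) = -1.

Multiply both sides by (s - 4)(s + 5):
-(s + 5) + 5(s - 4) = -(s - 4)(s + 5).
Expand and collect terms: -s² - 5s + 45 = 0.
By the quadratic formula, s = (5 ± √205) / -2, so s ≈ -9.6589 or s ≈ 4.6589.
Neither value makes a denominator zero (s ≠ 4, s ≠ -5), so both are valid.

s = -9.6589 or s = 4.6589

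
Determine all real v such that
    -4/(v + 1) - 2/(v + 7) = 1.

Multiply both sides by (v + 1)(v + 7):
-4(v + 7) - 2(v + 1) = (v + 1)(v + 7).
Expand and collect terms: v² + 14v + 37 = 0.
By the quadratic formula, v = (-14 ± √48) / 2, so v ≈ -3.5359 or v ≈ -10.4641.
Neither value makes a denominator zero (v ≠ -1, v ≠ -7), so both are valid.

v = -10.4641 or v = -3.5359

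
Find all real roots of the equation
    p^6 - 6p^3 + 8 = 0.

Let u = p^3. The equation becomes u^2 - 6u + 8 = 0.
Factor: (u - 4)(u - 2) = 0, so u = 4 or u = 2.
p^3 = 4 gives p = (4)^(1/3) ~= 1.5874.
p^3 = 2 gives p = (2)^(1/3) ~= 1.2599.

p = 1.2599 or p = 1.5874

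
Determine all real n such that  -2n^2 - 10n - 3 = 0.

n = -4.6794 or n = -0.3206

Discriminant: (-10)^2 - 4*(-2)*(-3) = 76.
Quadratic formula: n = (10 +/- sqrt(76)) / (-4).
So n = -5/2 - sqrt(19)/2 ~= -4.6794 or n = -5/2 + sqrt(19)/2 ~= -0.3206.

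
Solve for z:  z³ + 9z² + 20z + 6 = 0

z = -5.6458 or z = -3 or z = -0.3542

Possible rational roots are divisors of 6. Testing z = -3 gives 0, so (z + 3) is a factor.
Divide: z³ + 9z² + 20z + 6 = (z + 3)(z² + 6z + 2).
Apply the quadratic formula to z² + 6z + 2 = 0: z = (-6 ± √28)/2, i.e. z ≈ -0.3542 or z ≈ -5.6458.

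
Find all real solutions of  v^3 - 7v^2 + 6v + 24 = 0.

Possible rational roots are divisors of 24. Testing v = 4 gives 0, so (v - 4) is a factor.
Divide: v^3 - 7v^2 + 6v + 24 = (v - 4)(v^2 - 3v - 6).
Apply the quadratic formula to v^2 - 3v - 6 = 0: v = (3 +/- sqrt(33))/2, i.e. v ~= 4.3723 or v ~= -1.3723.

v = -1.3723 or v = 4 or v = 4.3723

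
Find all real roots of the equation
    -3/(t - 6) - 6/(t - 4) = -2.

Multiply both sides by (t - 6)(t - 4):
-3(t - 4) - 6(t - 6) = -2(t - 6)(t - 4).
Expand and collect terms: -2t² + 29t - 96 = 0.
By the quadratic formula, t = (-29 ± √73) / -4, so t ≈ 5.114 or t ≈ 9.386.
Neither value makes a denominator zero (t ≠ 6, t ≠ 4), so both are valid.

t = 5.114 or t = 9.386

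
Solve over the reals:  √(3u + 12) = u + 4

u = -4 or u = -1

Square both sides: 3u + 12 = (u + 4)².
Expand and rearrange: u² + 5u + 4 = 0.
Solving gives u = -1 or u = -4.
Check each candidate in the original equation:
  u = -1: √(9) = 3, while u + 4 = 3 — valid.
  u = -4: √(0) = 0, while u + 4 = 0 — valid.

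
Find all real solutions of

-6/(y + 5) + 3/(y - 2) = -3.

y = -2.4142 or y = 0.4142

Multiply both sides by (y + 5)(y - 2):
-6(y - 2) + 3(y + 5) = -3(y + 5)(y - 2).
Expand and collect terms: -3y² - 6y + 3 = 0.
By the quadratic formula, y = (6 ± √72) / -6, so y ≈ -2.4142 or y ≈ 0.4142.
Neither value makes a denominator zero (y ≠ -5, y ≠ 2), so both are valid.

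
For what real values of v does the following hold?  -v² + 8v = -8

Rearrange to standard form: -v² + 8v + 8 = 0.
Discriminant: (8)² − 4·(-1)·8 = 96.
Quadratic formula: v = (-8 ± √96) / (-2).
So v = 4 - 2·√(6) ≈ -0.899 or v = 4 + 2·√(6) ≈ 8.899.

v = -0.899 or v = 8.899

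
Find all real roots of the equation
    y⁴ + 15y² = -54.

Let u = y². The equation becomes u² + 15u + 54 = 0.
Factor: (u + 9)(u + 6) = 0, so u = -9 or u = -6.
y² = -9 < 0 has no real solution.
y² = -6 < 0 has no real solution.

No real solutions.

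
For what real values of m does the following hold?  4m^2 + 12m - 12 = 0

m = -3.7913 or m = 0.7913

Discriminant: (12)^2 - 4*4*(-12) = 336.
Quadratic formula: m = (-12 +/- sqrt(336)) / 8.
So m = -3/2 + sqrt(21)/2 ~= 0.7913 or m = -sqrt(21)/2 - 3/2 ~= -3.7913.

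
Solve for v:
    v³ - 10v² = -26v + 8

v = 0.3542 or v = 4 or v = 5.6458

Rearrange: v³ - 10v² + 26v - 8 = 0.
Possible rational roots are divisors of -8. Testing v = 4 gives 0, so (v - 4) is a factor.
Divide: v³ - 10v² + 26v - 8 = (v - 4)(v² - 6v + 2).
Apply the quadratic formula to v² - 6v + 2 = 0: v = (6 ± √28)/2, i.e. v ≈ 5.6458 or v ≈ 0.3542.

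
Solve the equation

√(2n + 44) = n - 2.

Square both sides: 2n + 44 = (n - 2)².
Expand and rearrange: n² - 6n - 40 = 0.
Solving gives n = 10 or n = -4.
Check each candidate in the original equation:
  n = 10: √(64) = 8, while n - 2 = 8 — valid.
  n = -4: √(36) = 6, while n - 2 = -6 — extraneous.

n = 10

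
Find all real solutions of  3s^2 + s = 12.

Rearrange to standard form: 3s^2 + s - 12 = 0.
Discriminant: (1)^2 - 4*3*(-12) = 145.
Quadratic formula: s = (-1 +/- sqrt(145)) / 6.
So s = -1/6 + sqrt(145)/6 ~= 1.8403 or s = -sqrt(145)/6 - 1/6 ~= -2.1736.

s = -2.1736 or s = 1.8403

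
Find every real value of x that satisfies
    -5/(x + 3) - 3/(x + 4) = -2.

Multiply both sides by (x + 3)(x + 4):
-5(x + 4) - 3(x + 3) = -2(x + 3)(x + 4).
Expand and collect terms: -2x^2 - 6x + 5 = 0.
By the quadratic formula, x = (6 +/- sqrt(76)) / -4, so x ~= -3.6794 or x ~= 0.6794.
Neither value makes a denominator zero (x != -3, x != -4), so both are valid.

x = -3.6794 or x = 0.6794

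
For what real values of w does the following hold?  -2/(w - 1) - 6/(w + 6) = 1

Multiply both sides by (w - 1)(w + 6):
-2(w + 6) - 6(w - 1) = (w - 1)(w + 6).
Expand and collect terms: w^2 + 13w = 0.
Factor or apply the quadratic formula: w = 0 or w = -13.
Neither value makes a denominator zero (w != 1, w != -6), so both are valid.

w = -13 or w = 0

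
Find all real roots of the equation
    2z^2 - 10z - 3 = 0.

z = -0.2839 or z = 5.2839

Discriminant: (-10)^2 - 4*2*(-3) = 124.
Quadratic formula: z = (10 +/- sqrt(124)) / 4.
So z = 5/2 + sqrt(31)/2 ~= 5.2839 or z = 5/2 - sqrt(31)/2 ~= -0.2839.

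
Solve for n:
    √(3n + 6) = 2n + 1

Square both sides: 3n + 6 = (2n + 1)².
Expand and rearrange: 4n² + n - 5 = 0.
Solving gives n = 1 or n = -1.25.
Check each candidate in the original equation:
  n = 1: √(9) = 3, while 2n + 1 = 3 — valid.
  n = -1.25: √(2.25) = 1.5, while 2n + 1 = -1.5 — extraneous.

n = 1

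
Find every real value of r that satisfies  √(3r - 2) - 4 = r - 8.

Isolate the radical: √(3r - 2) = r - 4.
Square both sides: 3r - 2 = (r - 4)².
Expand and rearrange: r² - 11r + 18 = 0.
Solving gives r = 9 or r = 2.
Check each candidate in the original equation:
  r = 9: √(25) = 5, while r - 4 = 5 — valid.
  r = 2: √(4) = 2, while r - 4 = -2 — extraneous.

r = 9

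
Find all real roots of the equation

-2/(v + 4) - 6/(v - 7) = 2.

v = -5.3218 or v = 4.3218

Multiply both sides by (v + 4)(v - 7):
-2(v - 7) - 6(v + 4) = 2(v + 4)(v - 7).
Expand and collect terms: 2v² + 2v - 46 = 0.
By the quadratic formula, v = (-2 ± √372) / 4, so v ≈ 4.3218 or v ≈ -5.3218.
Neither value makes a denominator zero (v ≠ -4, v ≠ 7), so both are valid.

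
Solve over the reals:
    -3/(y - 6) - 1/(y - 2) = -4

Multiply both sides by (y - 6)(y - 2):
-3(y - 2) - (y - 6) = -4(y - 6)(y - 2).
Expand and collect terms: -4y² + 36y - 60 = 0.
By the quadratic formula, y = (-36 ± √336) / -8, so y ≈ 2.2087 or y ≈ 6.7913.
Neither value makes a denominator zero (y ≠ 6, y ≠ 2), so both are valid.

y = 2.2087 or y = 6.7913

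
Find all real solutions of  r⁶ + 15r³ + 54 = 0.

r = -2.0801 or r = -1.8171

Let u = r³. The equation becomes u² + 15u + 54 = 0.
Factor: (u + 9)(u + 6) = 0, so u = -9 or u = -6.
r³ = -9 gives r = -∛(9) ≈ -2.0801.
r³ = -6 gives r = -∛(6) ≈ -1.8171.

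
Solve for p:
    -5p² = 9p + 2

p = -1.5403 or p = -0.2597

Rearrange to standard form: -5p² - 9p - 2 = 0.
Discriminant: (-9)² − 4·(-5)·(-2) = 41.
Quadratic formula: p = (9 ± √41) / (-10).
So p = -9/10 - √(41)/10 ≈ -1.5403 or p = -9/10 + √(41)/10 ≈ -0.2597.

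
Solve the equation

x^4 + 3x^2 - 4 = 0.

Let u = x^2. The equation becomes u^2 + 3u - 4 = 0.
Factor: (u - 1)(u + 4) = 0, so u = 1 or u = -4.
x^2 = 1 gives x = +/-1.
x^2 = -4 < 0 has no real solution.

x = -1 or x = 1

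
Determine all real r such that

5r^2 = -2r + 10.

r = -1.6283 or r = 1.2283

Rearrange to standard form: 5r^2 + 2r - 10 = 0.
Discriminant: (2)^2 - 4*5*(-10) = 204.
Quadratic formula: r = (-2 +/- sqrt(204)) / 10.
So r = -1/5 + sqrt(51)/5 ~= 1.2283 or r = -sqrt(51)/5 - 1/5 ~= -1.6283.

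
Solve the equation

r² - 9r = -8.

Bring every term to one side: r² - 9r + 8 = 0.
Factor: (r - 1)(r - 8) = 0.
So r = 1 or r = 8.

r = 1 or r = 8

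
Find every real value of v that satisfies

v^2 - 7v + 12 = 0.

Factor: (v - 3)(v - 4) = 0.
So v = 3 or v = 4.

v = 3 or v = 4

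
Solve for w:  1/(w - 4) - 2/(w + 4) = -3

Multiply both sides by (w - 4)(w + 4):
(w + 4) - 2(w - 4) = -3(w - 4)(w + 4).
Expand and collect terms: -3w² + w + 36 = 0.
By the quadratic formula, w = (-1 ± √433) / -6, so w ≈ -3.3014 or w ≈ 3.6348.
Neither value makes a denominator zero (w ≠ 4, w ≠ -4), so both are valid.

w = -3.3014 or w = 3.6348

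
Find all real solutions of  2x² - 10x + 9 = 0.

Discriminant: (-10)² − 4·2·9 = 28.
Quadratic formula: x = (10 ± √28) / 4.
So x = √(7)/2 + 5/2 ≈ 3.8229 or x = 5/2 - √(7)/2 ≈ 1.1771.

x = 1.1771 or x = 3.8229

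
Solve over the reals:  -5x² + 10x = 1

Rearrange to standard form: -5x² + 10x - 1 = 0.
Discriminant: (10)² − 4·(-5)·(-1) = 80.
Quadratic formula: x = (-10 ± √80) / (-10).
So x = 1 - 2·√(5)/5 ≈ 0.1056 or x = 2·√(5)/5 + 1 ≈ 1.8944.

x = 0.1056 or x = 1.8944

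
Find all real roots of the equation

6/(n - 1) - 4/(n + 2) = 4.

Multiply both sides by (n - 1)(n + 2):
6(n + 2) - 4(n - 1) = 4(n - 1)(n + 2).
Expand and collect terms: 4n^2 + 2n - 24 = 0.
By the quadratic formula, n = (-2 +/- sqrt(388)) / 8, so n ~= 2.2122 or n ~= -2.7122.
Neither value makes a denominator zero (n != 1, n != -2), so both are valid.

n = -2.7122 or n = 2.2122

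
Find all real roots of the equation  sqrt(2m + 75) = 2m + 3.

m = 3

Square both sides: 2m + 75 = (2m + 3)^2.
Expand and rearrange: 4m^2 + 10m - 66 = 0.
Solving gives m = 3 or m = -5.5.
Check each candidate in the original equation:
  m = 3: sqrt(81) = 9, while 2m + 3 = 9 — valid.
  m = -5.5: sqrt(64) = 8, while 2m + 3 = -8 — extraneous.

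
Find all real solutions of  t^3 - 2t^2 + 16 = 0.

t = -2

Possible rational roots are divisors of 16. Testing t = -2 gives 0, so (t + 2) is a factor.
Divide: t^3 - 2t^2 + 16 = (t + 2)(t^2 - 4t + 8).
The quadratic t^2 - 4t + 8 has discriminant -16 < 0, so no further real roots.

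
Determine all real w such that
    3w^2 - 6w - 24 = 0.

Factor: 3(w - 4)(w + 2) = 0.
So w = 4 or w = -2.

w = -2 or w = 4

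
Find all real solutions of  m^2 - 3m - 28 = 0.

m = -4 or m = 7

Factor: (m - 7)(m + 4) = 0.
So m = 7 or m = -4.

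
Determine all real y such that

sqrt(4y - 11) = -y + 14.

y = 9

Square both sides: 4y - 11 = (-y + 14)^2.
Expand and rearrange: y^2 - 32y + 207 = 0.
Solving gives y = 23 or y = 9.
Check each candidate in the original equation:
  y = 23: sqrt(81) = 9, while -y + 14 = -9 — extraneous.
  y = 9: sqrt(25) = 5, while -y + 14 = 5 — valid.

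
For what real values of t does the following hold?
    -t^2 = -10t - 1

Rearrange to standard form: -t^2 + 10t + 1 = 0.
Discriminant: (10)^2 - 4*(-1)*1 = 104.
Quadratic formula: t = (-10 +/- sqrt(104)) / (-2).
So t = 5 - sqrt(26) ~= -0.099 or t = 5 + sqrt(26) ~= 10.099.

t = -0.099 or t = 10.099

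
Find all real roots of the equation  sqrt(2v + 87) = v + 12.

v = -3

Square both sides: 2v + 87 = (v + 12)^2.
Expand and rearrange: v^2 + 22v + 57 = 0.
Solving gives v = -3 or v = -19.
Check each candidate in the original equation:
  v = -3: sqrt(81) = 9, while v + 12 = 9 — valid.
  v = -19: sqrt(49) = 7, while v + 12 = -7 — extraneous.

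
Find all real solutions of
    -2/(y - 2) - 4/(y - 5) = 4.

Multiply both sides by (y - 2)(y - 5):
-2(y - 5) - 4(y - 2) = 4(y - 2)(y - 5).
Expand and collect terms: 4y² - 22y + 22 = 0.
By the quadratic formula, y = (22 ± √132) / 8, so y ≈ 4.1861 or y ≈ 1.3139.
Neither value makes a denominator zero (y ≠ 2, y ≠ 5), so both are valid.

y = 1.3139 or y = 4.1861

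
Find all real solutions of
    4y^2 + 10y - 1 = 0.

y = -2.5963 or y = 0.0963

Discriminant: (10)^2 - 4*4*(-1) = 116.
Quadratic formula: y = (-10 +/- sqrt(116)) / 8.
So y = -5/4 + sqrt(29)/4 ~= 0.0963 or y = -sqrt(29)/4 - 5/4 ~= -2.5963.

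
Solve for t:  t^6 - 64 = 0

Let u = t^3. The equation becomes u^2 - 64 = 0.
Factor: (u - 8)(u + 8) = 0, so u = 8 or u = -8.
t^3 = 8 gives t = 2.
t^3 = -8 gives t = -2.

t = -2 or t = 2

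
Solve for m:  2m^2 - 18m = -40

m = 4 or m = 5

Bring every term to one side: 2m^2 - 18m + 40 = 0.
Factor: 2(m - 5)(m - 4) = 0.
So m = 5 or m = 4.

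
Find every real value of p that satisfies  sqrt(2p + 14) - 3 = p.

Isolate the radical: sqrt(2p + 14) = p + 3.
Square both sides: 2p + 14 = (p + 3)^2.
Expand and rearrange: p^2 + 4p - 5 = 0.
Solving gives p = 1 or p = -5.
Check each candidate in the original equation:
  p = 1: sqrt(16) = 4, while p + 3 = 4 — valid.
  p = -5: sqrt(4) = 2, while p + 3 = -2 — extraneous.

p = 1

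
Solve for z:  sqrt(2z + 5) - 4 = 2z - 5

Isolate the radical: sqrt(2z + 5) = 2z - 1.
Square both sides: 2z + 5 = (2z - 1)^2.
Expand and rearrange: 4z^2 - 6z - 4 = 0.
Solving gives z = 2 or z = -0.5.
Check each candidate in the original equation:
  z = 2: sqrt(9) = 3, while 2z - 1 = 3 — valid.
  z = -0.5: sqrt(4) = 2, while 2z - 1 = -2 — extraneous.

z = 2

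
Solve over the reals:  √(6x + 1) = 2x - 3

x = 4

Square both sides: 6x + 1 = (2x - 3)².
Expand and rearrange: 4x² - 18x + 8 = 0.
Solving gives x = 4 or x = 0.5.
Check each candidate in the original equation:
  x = 4: √(25) = 5, while 2x - 3 = 5 — valid.
  x = 0.5: √(4) = 2, while 2x - 3 = -2 — extraneous.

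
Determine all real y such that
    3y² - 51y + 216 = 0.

y = 8 or y = 9

Factor: 3(y - 8)(y - 9) = 0.
So y = 8 or y = 9.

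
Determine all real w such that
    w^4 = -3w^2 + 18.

Let u = w^2. The equation becomes u^2 + 3u - 18 = 0.
Factor: (u - 3)(u + 6) = 0, so u = 3 or u = -6.
w^2 = 3 gives w = +/-sqrt(3) ~= +/-1.7321.
w^2 = -6 < 0 has no real solution.

w = -1.7321 or w = 1.7321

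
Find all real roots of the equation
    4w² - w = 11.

Rearrange to standard form: 4w² - w - 11 = 0.
Discriminant: (-1)² − 4·4·(-11) = 177.
Quadratic formula: w = (1 ± √177) / 8.
So w = 1/8 + √(177)/8 ≈ 1.788 or w = 1/8 - √(177)/8 ≈ -1.538.

w = -1.538 or w = 1.788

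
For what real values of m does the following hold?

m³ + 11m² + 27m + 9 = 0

m = -7.6056 or m = -3 or m = -0.3944

Possible rational roots are divisors of 9. Testing m = -3 gives 0, so (m + 3) is a factor.
Divide: m³ + 11m² + 27m + 9 = (m + 3)(m² + 8m + 3).
Apply the quadratic formula to m² + 8m + 3 = 0: m = (-8 ± √52)/2, i.e. m ≈ -0.3944 or m ≈ -7.6056.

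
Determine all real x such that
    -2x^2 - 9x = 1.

Rearrange to standard form: -2x^2 - 9x - 1 = 0.
Discriminant: (-9)^2 - 4*(-2)*(-1) = 73.
Quadratic formula: x = (9 +/- sqrt(73)) / (-4).
So x = -9/4 - sqrt(73)/4 ~= -4.386 or x = -9/4 + sqrt(73)/4 ~= -0.114.

x = -4.386 or x = -0.114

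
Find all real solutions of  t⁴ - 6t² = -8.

t = -2 or t = -1.4142 or t = 1.4142 or t = 2

Let u = t². The equation becomes u² - 6u + 8 = 0.
Factor: (u - 4)(u - 2) = 0, so u = 4 or u = 2.
t² = 4 gives t = ±2.
t² = 2 gives t = ±√(2) ≈ ±1.4142.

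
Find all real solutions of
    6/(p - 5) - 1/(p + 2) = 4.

p = -2.2069 or p = 6.4569

Multiply both sides by (p - 5)(p + 2):
6(p + 2) - (p - 5) = 4(p - 5)(p + 2).
Expand and collect terms: 4p^2 - 17p - 57 = 0.
By the quadratic formula, p = (17 +/- sqrt(1201)) / 8, so p ~= 6.4569 or p ~= -2.2069.
Neither value makes a denominator zero (p != 5, p != -2), so both are valid.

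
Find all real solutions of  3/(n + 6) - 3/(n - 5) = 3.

n = -4.8875 or n = 3.8875

Multiply both sides by (n + 6)(n - 5):
3(n - 5) - 3(n + 6) = 3(n + 6)(n - 5).
Expand and collect terms: 3n² + 3n - 57 = 0.
By the quadratic formula, n = (-3 ± √693) / 6, so n ≈ 3.8875 or n ≈ -4.8875.
Neither value makes a denominator zero (n ≠ -6, n ≠ 5), so both are valid.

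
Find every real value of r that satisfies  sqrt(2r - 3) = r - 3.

r = 6

Square both sides: 2r - 3 = (r - 3)^2.
Expand and rearrange: r^2 - 8r + 12 = 0.
Solving gives r = 6 or r = 2.
Check each candidate in the original equation:
  r = 6: sqrt(9) = 3, while r - 3 = 3 — valid.
  r = 2: sqrt(1) = 1, while r - 3 = -1 — extraneous.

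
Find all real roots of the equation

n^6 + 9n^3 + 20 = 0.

n = -1.71 or n = -1.5874

Let u = n^3. The equation becomes u^2 + 9u + 20 = 0.
Factor: (u + 5)(u + 4) = 0, so u = -5 or u = -4.
n^3 = -5 gives n = -(5)^(1/3) ~= -1.71.
n^3 = -4 gives n = -(4)^(1/3) ~= -1.5874.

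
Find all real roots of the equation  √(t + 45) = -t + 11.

t = 4

Square both sides: t + 45 = (-t + 11)².
Expand and rearrange: t² - 23t + 76 = 0.
Solving gives t = 19 or t = 4.
Check each candidate in the original equation:
  t = 19: √(64) = 8, while -t + 11 = -8 — extraneous.
  t = 4: √(49) = 7, while -t + 11 = 7 — valid.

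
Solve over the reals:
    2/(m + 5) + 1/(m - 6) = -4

m = -5.5111 or m = 5.7611

Multiply both sides by (m + 5)(m - 6):
2(m - 6) + (m + 5) = -4(m + 5)(m - 6).
Expand and collect terms: -4m² + m + 127 = 0.
By the quadratic formula, m = (-1 ± √2033) / -8, so m ≈ -5.5111 or m ≈ 5.7611.
Neither value makes a denominator zero (m ≠ -5, m ≠ 6), so both are valid.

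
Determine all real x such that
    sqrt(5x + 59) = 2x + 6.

x = 1

Square both sides: 5x + 59 = (2x + 6)^2.
Expand and rearrange: 4x^2 + 19x - 23 = 0.
Solving gives x = 1 or x = -5.75.
Check each candidate in the original equation:
  x = 1: sqrt(64) = 8, while 2x + 6 = 8 — valid.
  x = -5.75: sqrt(30.25) = 5.5, while 2x + 6 = -5.5 — extraneous.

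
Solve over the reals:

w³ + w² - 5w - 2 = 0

w = -2.618 or w = -0.382 or w = 2

Possible rational roots are divisors of -2. Testing w = 2 gives 0, so (w - 2) is a factor.
Divide: w³ + w² - 5w - 2 = (w - 2)(w² + 3w + 1).
Apply the quadratic formula to w² + 3w + 1 = 0: w = (-3 ± √5)/2, i.e. w ≈ -0.382 or w ≈ -2.618.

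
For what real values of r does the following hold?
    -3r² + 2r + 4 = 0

r = -0.8685 or r = 1.5352

Discriminant: (2)² − 4·(-3)·4 = 52.
Quadratic formula: r = (-2 ± √52) / (-6).
So r = 1/3 - √(13)/3 ≈ -0.8685 or r = 1/3 + √(13)/3 ≈ 1.5352.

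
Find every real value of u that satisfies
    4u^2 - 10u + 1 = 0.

u = 0.1044 or u = 2.3956

Discriminant: (-10)^2 - 4*4*1 = 84.
Quadratic formula: u = (10 +/- sqrt(84)) / 8.
So u = sqrt(21)/4 + 5/4 ~= 2.3956 or u = 5/4 - sqrt(21)/4 ~= 0.1044.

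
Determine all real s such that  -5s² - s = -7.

Rearrange to standard form: -5s² - s + 7 = 0.
Discriminant: (-1)² − 4·(-5)·7 = 141.
Quadratic formula: s = (1 ± √141) / (-10).
So s = -√(141)/10 - 1/10 ≈ -1.2874 or s = -1/10 + √(141)/10 ≈ 1.0874.

s = -1.2874 or s = 1.0874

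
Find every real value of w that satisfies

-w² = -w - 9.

w = -2.5414 or w = 3.5414

Rearrange to standard form: -w² + w + 9 = 0.
Discriminant: (1)² − 4·(-1)·9 = 37.
Quadratic formula: w = (-1 ± √37) / (-2).
So w = 1/2 - √(37)/2 ≈ -2.5414 or w = 1/2 + √(37)/2 ≈ 3.5414.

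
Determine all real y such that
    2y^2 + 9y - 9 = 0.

y = -5.3423 or y = 0.8423

Discriminant: (9)^2 - 4*2*(-9) = 153.
Quadratic formula: y = (-9 +/- sqrt(153)) / 4.
So y = -9/4 + 3*sqrt(17)/4 ~= 0.8423 or y = -3*sqrt(17)/4 - 9/4 ~= -5.3423.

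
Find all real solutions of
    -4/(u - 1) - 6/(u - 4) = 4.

u = -0.5 or u = 3

Multiply both sides by (u - 1)(u - 4):
-4(u - 4) - 6(u - 1) = 4(u - 1)(u - 4).
Expand and collect terms: 4u² - 10u - 6 = 0.
Factor or apply the quadratic formula: u = 3 or u = -0.5.
Neither value makes a denominator zero (u ≠ 1, u ≠ 4), so both are valid.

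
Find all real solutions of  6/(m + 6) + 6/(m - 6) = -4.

Multiply both sides by (m + 6)(m - 6):
6(m - 6) + 6(m + 6) = -4(m + 6)(m - 6).
Expand and collect terms: -4m² - 12m + 144 = 0.
By the quadratic formula, m = (12 ± √2448) / -8, so m ≈ -7.6847 or m ≈ 4.6847.
Neither value makes a denominator zero (m ≠ -6, m ≠ 6), so both are valid.

m = -7.6847 or m = 4.6847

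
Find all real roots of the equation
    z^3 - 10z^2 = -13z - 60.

z = -1.772 or z = 5 or z = 6.772

Rearrange: z^3 - 10z^2 + 13z + 60 = 0.
Possible rational roots are divisors of 60. Testing z = 5 gives 0, so (z - 5) is a factor.
Divide: z^3 - 10z^2 + 13z + 60 = (z - 5)(z^2 - 5z - 12).
Apply the quadratic formula to z^2 - 5z - 12 = 0: z = (5 +/- sqrt(73))/2, i.e. z ~= 6.772 or z ~= -1.772.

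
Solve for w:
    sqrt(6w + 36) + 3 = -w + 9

Isolate the radical: sqrt(6w + 36) = -w + 6.
Square both sides: 6w + 36 = (-w + 6)^2.
Expand and rearrange: w^2 - 18w = 0.
Solving gives w = 18 or w = 0.
Check each candidate in the original equation:
  w = 18: sqrt(144) = 12, while -w + 6 = -12 — extraneous.
  w = 0: sqrt(36) = 6, while -w + 6 = 6 — valid.

w = 0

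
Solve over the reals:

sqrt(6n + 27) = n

Square both sides: 6n + 27 = (n)^2.
Expand and rearrange: n^2 - 6n - 27 = 0.
Solving gives n = 9 or n = -3.
Check each candidate in the original equation:
  n = 9: sqrt(81) = 9, while n = 9 — valid.
  n = -3: sqrt(9) = 3, while n = -3 — extraneous.

n = 9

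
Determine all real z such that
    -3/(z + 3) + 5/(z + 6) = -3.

z = -7.3555 or z = -2.3112

Multiply both sides by (z + 3)(z + 6):
-3(z + 6) + 5(z + 3) = -3(z + 3)(z + 6).
Expand and collect terms: -3z² - 29z - 51 = 0.
By the quadratic formula, z = (29 ± √229) / -6, so z ≈ -7.3555 or z ≈ -2.3112.
Neither value makes a denominator zero (z ≠ -3, z ≠ -6), so both are valid.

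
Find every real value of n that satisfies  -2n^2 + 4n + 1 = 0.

n = -0.2247 or n = 2.2247

Discriminant: (4)^2 - 4*(-2)*1 = 24.
Quadratic formula: n = (-4 +/- sqrt(24)) / (-4).
So n = 1 - sqrt(6)/2 ~= -0.2247 or n = 1 + sqrt(6)/2 ~= 2.2247.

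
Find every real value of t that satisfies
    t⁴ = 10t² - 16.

Let u = t². The equation becomes u² - 10u + 16 = 0.
Factor: (u - 2)(u - 8) = 0, so u = 2 or u = 8.
t² = 2 gives t = ±√(2) ≈ ±1.4142.
t² = 8 gives t = ±2·√(2) ≈ ±2.8284.

t = -2.8284 or t = -1.4142 or t = 1.4142 or t = 2.8284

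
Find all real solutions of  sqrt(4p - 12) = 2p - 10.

Square both sides: 4p - 12 = (2p - 10)^2.
Expand and rearrange: 4p^2 - 44p + 112 = 0.
Solving gives p = 7 or p = 4.
Check each candidate in the original equation:
  p = 7: sqrt(16) = 4, while 2p - 10 = 4 — valid.
  p = 4: sqrt(4) = 2, while 2p - 10 = -2 — extraneous.

p = 7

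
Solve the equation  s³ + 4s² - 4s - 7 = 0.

s = -4.5414 or s = -1 or s = 1.5414

Possible rational roots are divisors of -7. Testing s = -1 gives 0, so (s + 1) is a factor.
Divide: s³ + 4s² - 4s - 7 = (s + 1)(s² + 3s - 7).
Apply the quadratic formula to s² + 3s - 7 = 0: s = (-3 ± √37)/2, i.e. s ≈ 1.5414 or s ≈ -4.5414.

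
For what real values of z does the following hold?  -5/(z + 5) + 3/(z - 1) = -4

Multiply both sides by (z + 5)(z - 1):
-5(z - 1) + 3(z + 5) = -4(z + 5)(z - 1).
Expand and collect terms: -4z^2 - 14z = 0.
Factor or apply the quadratic formula: z = -3.5 or z = 0.
Neither value makes a denominator zero (z != -5, z != 1), so both are valid.

z = -3.5 or z = 0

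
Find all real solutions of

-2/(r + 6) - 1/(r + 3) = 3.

r = -6.7321 or r = -3.2679

Multiply both sides by (r + 6)(r + 3):
-2(r + 3) - (r + 6) = 3(r + 6)(r + 3).
Expand and collect terms: 3r² + 30r + 66 = 0.
By the quadratic formula, r = (-30 ± √108) / 6, so r ≈ -3.2679 or r ≈ -6.7321.
Neither value makes a denominator zero (r ≠ -6, r ≠ -3), so both are valid.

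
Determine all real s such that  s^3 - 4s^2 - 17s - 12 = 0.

Possible rational roots are divisors of -12. Testing s = -1 gives 0, so (s + 1) is a factor.
Divide: s^3 - 4s^2 - 17s - 12 = (s + 1)(s^2 - 5s - 12).
Apply the quadratic formula to s^2 - 5s - 12 = 0: s = (5 +/- sqrt(73))/2, i.e. s ~= 6.772 or s ~= -1.772.

s = -1.772 or s = -1 or s = 6.772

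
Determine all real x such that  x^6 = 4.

Let u = x^3. The equation becomes u^2 - 4 = 0.
Factor: (u + 2)(u - 2) = 0, so u = -2 or u = 2.
x^3 = -2 gives x = -(2)^(1/3) ~= -1.2599.
x^3 = 2 gives x = (2)^(1/3) ~= 1.2599.

x = -1.2599 or x = 1.2599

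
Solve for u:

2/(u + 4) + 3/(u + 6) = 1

u = -5 or u = 0

Multiply both sides by (u + 4)(u + 6):
2(u + 6) + 3(u + 4) = (u + 4)(u + 6).
Expand and collect terms: u² + 5u = 0.
Factor or apply the quadratic formula: u = 0 or u = -5.
Neither value makes a denominator zero (u ≠ -4, u ≠ -6), so both are valid.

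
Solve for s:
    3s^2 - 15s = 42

Bring every term to one side: 3s^2 - 15s - 42 = 0.
Factor: 3(s + 2)(s - 7) = 0.
So s = -2 or s = 7.

s = -2 or s = 7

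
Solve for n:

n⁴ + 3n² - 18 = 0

n = -1.7321 or n = 1.7321

Let u = n². The equation becomes u² + 3u - 18 = 0.
Factor: (u - 3)(u + 6) = 0, so u = 3 or u = -6.
n² = 3 gives n = ±√(3) ≈ ±1.7321.
n² = -6 < 0 has no real solution.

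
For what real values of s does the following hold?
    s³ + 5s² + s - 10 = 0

s = -4.1926 or s = -2 or s = 1.1926

Possible rational roots are divisors of -10. Testing s = -2 gives 0, so (s + 2) is a factor.
Divide: s³ + 5s² + s - 10 = (s + 2)(s² + 3s - 5).
Apply the quadratic formula to s² + 3s - 5 = 0: s = (-3 ± √29)/2, i.e. s ≈ 1.1926 or s ≈ -4.1926.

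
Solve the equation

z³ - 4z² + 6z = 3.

Rearrange: z³ - 4z² + 6z - 3 = 0.
Possible rational roots are divisors of -3. Testing z = 1 gives 0, so (z - 1) is a factor.
Divide: z³ - 4z² + 6z - 3 = (z - 1)(z² - 3z + 3).
The quadratic z² - 3z + 3 has discriminant -3 < 0, so no further real roots.

z = 1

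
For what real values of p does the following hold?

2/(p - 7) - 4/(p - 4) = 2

p = 2.3542 or p = 7.6458

Multiply both sides by (p - 7)(p - 4):
2(p - 4) - 4(p - 7) = 2(p - 7)(p - 4).
Expand and collect terms: 2p^2 - 20p + 36 = 0.
By the quadratic formula, p = (20 +/- sqrt(112)) / 4, so p ~= 7.6458 or p ~= 2.3542.
Neither value makes a denominator zero (p != 7, p != 4), so both are valid.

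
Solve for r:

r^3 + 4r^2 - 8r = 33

Rearrange: r^3 + 4r^2 - 8r - 33 = 0.
Possible rational roots are divisors of -33. Testing r = -3 gives 0, so (r + 3) is a factor.
Divide: r^3 + 4r^2 - 8r - 33 = (r + 3)(r^2 + r - 11).
Apply the quadratic formula to r^2 + r - 11 = 0: r = (-1 +/- sqrt(45))/2, i.e. r ~= 2.8541 or r ~= -3.8541.

r = -3.8541 or r = -3 or r = 2.8541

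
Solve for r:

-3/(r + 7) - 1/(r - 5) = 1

Multiply both sides by (r + 7)(r - 5):
-3(r - 5) - (r + 7) = (r + 7)(r - 5).
Expand and collect terms: r² + 6r - 43 = 0.
By the quadratic formula, r = (-6 ± √208) / 2, so r ≈ 4.2111 or r ≈ -10.2111.
Neither value makes a denominator zero (r ≠ -7, r ≠ 5), so both are valid.

r = -10.2111 or r = 4.2111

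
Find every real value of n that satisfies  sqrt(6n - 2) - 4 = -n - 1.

n = 1

Isolate the radical: sqrt(6n - 2) = -n + 3.
Square both sides: 6n - 2 = (-n + 3)^2.
Expand and rearrange: n^2 - 12n + 11 = 0.
Solving gives n = 11 or n = 1.
Check each candidate in the original equation:
  n = 11: sqrt(64) = 8, while -n + 3 = -8 — extraneous.
  n = 1: sqrt(4) = 2, while -n + 3 = 2 — valid.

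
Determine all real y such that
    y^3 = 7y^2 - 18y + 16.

Rearrange: y^3 - 7y^2 + 18y - 16 = 0.
Possible rational roots are divisors of -16. Testing y = 2 gives 0, so (y - 2) is a factor.
Divide: y^3 - 7y^2 + 18y - 16 = (y - 2)(y^2 - 5y + 8).
The quadratic y^2 - 5y + 8 has discriminant -7 < 0, so no further real roots.

y = 2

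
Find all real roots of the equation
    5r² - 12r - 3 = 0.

Discriminant: (-12)² − 4·5·(-3) = 204.
Quadratic formula: r = (12 ± √204) / 10.
So r = 6/5 + √(51)/5 ≈ 2.6283 or r = 6/5 - √(51)/5 ≈ -0.2283.

r = -0.2283 or r = 2.6283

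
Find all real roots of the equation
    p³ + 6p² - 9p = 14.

p = -7 or p = -1 or p = 2

Rearrange: p³ + 6p² - 9p - 14 = 0.
Possible rational roots are divisors of -14. Testing p = 2 gives 0, so (p - 2) is a factor.
Divide: p³ + 6p² - 9p - 14 = (p - 2)(p² + 8p + 7).
Factor the quadratic: p = -1 or p = -7.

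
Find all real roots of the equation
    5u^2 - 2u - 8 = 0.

u = -1.0806 or u = 1.4806

Discriminant: (-2)^2 - 4*5*(-8) = 164.
Quadratic formula: u = (2 +/- sqrt(164)) / 10.
So u = 1/5 + sqrt(41)/5 ~= 1.4806 or u = 1/5 - sqrt(41)/5 ~= -1.0806.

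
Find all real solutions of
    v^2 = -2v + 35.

Bring every term to one side: v^2 + 2v - 35 = 0.
Factor: (v + 7)(v - 5) = 0.
So v = -7 or v = 5.

v = -7 or v = 5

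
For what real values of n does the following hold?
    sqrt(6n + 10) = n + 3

Square both sides: 6n + 10 = (n + 3)^2.
Expand and rearrange: n^2 - 1 = 0.
Solving gives n = 1 or n = -1.
Check each candidate in the original equation:
  n = 1: sqrt(16) = 4, while n + 3 = 4 — valid.
  n = -1: sqrt(4) = 2, while n + 3 = 2 — valid.

n = -1 or n = 1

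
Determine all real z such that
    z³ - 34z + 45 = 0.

Possible rational roots are divisors of 45. Testing z = 5 gives 0, so (z - 5) is a factor.
Divide: z³ - 34z + 45 = (z - 5)(z² + 5z - 9).
Apply the quadratic formula to z² + 5z - 9 = 0: z = (-5 ± √61)/2, i.e. z ≈ 1.4051 or z ≈ -6.4051.

z = -6.4051 or z = 1.4051 or z = 5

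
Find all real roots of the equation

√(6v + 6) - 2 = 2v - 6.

v = 5

Isolate the radical: √(6v + 6) = 2v - 4.
Square both sides: 6v + 6 = (2v - 4)².
Expand and rearrange: 4v² - 22v + 10 = 0.
Solving gives v = 5 or v = 0.5.
Check each candidate in the original equation:
  v = 5: √(36) = 6, while 2v - 4 = 6 — valid.
  v = 0.5: √(9) = 3, while 2v - 4 = -3 — extraneous.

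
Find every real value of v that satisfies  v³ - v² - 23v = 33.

Rearrange: v³ - v² - 23v - 33 = 0.
Possible rational roots are divisors of -33. Testing v = -3 gives 0, so (v + 3) is a factor.
Divide: v³ - v² - 23v - 33 = (v + 3)(v² - 4v - 11).
Apply the quadratic formula to v² - 4v - 11 = 0: v = (4 ± √60)/2, i.e. v ≈ 5.873 or v ≈ -1.873.

v = -3 or v = -1.873 or v = 5.873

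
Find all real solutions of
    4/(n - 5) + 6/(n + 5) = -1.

n = -12.746 or n = 2.746

Multiply both sides by (n - 5)(n + 5):
4(n + 5) + 6(n - 5) = -(n - 5)(n + 5).
Expand and collect terms: -n² - 10n + 35 = 0.
By the quadratic formula, n = (10 ± √240) / -2, so n ≈ -12.746 or n ≈ 2.746.
Neither value makes a denominator zero (n ≠ 5, n ≠ -5), so both are valid.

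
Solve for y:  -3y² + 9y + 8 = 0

Discriminant: (9)² − 4·(-3)·8 = 177.
Quadratic formula: y = (-9 ± √177) / (-6).
So y = 3/2 - √(177)/6 ≈ -0.7174 or y = 3/2 + √(177)/6 ≈ 3.7174.

y = -0.7174 or y = 3.7174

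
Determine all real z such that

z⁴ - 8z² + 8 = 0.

z = -2.6131 or z = -1.0824 or z = 1.0824 or z = 2.6131

Let u = z². The equation becomes u² - 8u + 8 = 0.
By the quadratic formula, u = 2·√(2) + 4 or u = 4 - 2·√(2).
z² = 2·√(2) + 4 gives z = ±√(2·√(2) + 4) ≈ ±2.6131.
z² = 4 - 2·√(2) gives z = ±√(4 - 2·√(2)) ≈ ±1.0824.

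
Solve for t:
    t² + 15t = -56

Bring every term to one side: t² + 15t + 56 = 0.
Factor: (t + 7)(t + 8) = 0.
So t = -7 or t = -8.

t = -8 or t = -7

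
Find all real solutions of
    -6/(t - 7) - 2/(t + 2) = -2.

Multiply both sides by (t - 7)(t + 2):
-6(t + 2) - 2(t - 7) = -2(t - 7)(t + 2).
Expand and collect terms: -2t² + 18t + 26 = 0.
By the quadratic formula, t = (-18 ± √532) / -4, so t ≈ -1.2663 or t ≈ 10.2663.
Neither value makes a denominator zero (t ≠ 7, t ≠ -2), so both are valid.

t = -1.2663 or t = 10.2663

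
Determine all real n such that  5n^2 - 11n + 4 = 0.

Discriminant: (-11)^2 - 4*5*4 = 41.
Quadratic formula: n = (11 +/- sqrt(41)) / 10.
So n = sqrt(41)/10 + 11/10 ~= 1.7403 or n = 11/10 - sqrt(41)/10 ~= 0.4597.

n = 0.4597 or n = 1.7403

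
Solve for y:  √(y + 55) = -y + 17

y = 9

Square both sides: y + 55 = (-y + 17)².
Expand and rearrange: y² - 35y + 234 = 0.
Solving gives y = 26 or y = 9.
Check each candidate in the original equation:
  y = 26: √(81) = 9, while -y + 17 = -9 — extraneous.
  y = 9: √(64) = 8, while -y + 17 = 8 — valid.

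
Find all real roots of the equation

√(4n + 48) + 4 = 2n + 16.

Isolate the radical: √(4n + 48) = 2n + 12.
Square both sides: 4n + 48 = (2n + 12)².
Expand and rearrange: 4n² + 44n + 96 = 0.
Solving gives n = -3 or n = -8.
Check each candidate in the original equation:
  n = -3: √(36) = 6, while 2n + 12 = 6 — valid.
  n = -8: √(16) = 4, while 2n + 12 = -4 — extraneous.

n = -3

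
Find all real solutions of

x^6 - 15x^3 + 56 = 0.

Let u = x^3. The equation becomes u^2 - 15u + 56 = 0.
Factor: (u - 8)(u - 7) = 0, so u = 8 or u = 7.
x^3 = 8 gives x = 2.
x^3 = 7 gives x = (7)^(1/3) ~= 1.9129.

x = 1.9129 or x = 2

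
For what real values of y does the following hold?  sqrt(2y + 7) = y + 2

y = 1

Square both sides: 2y + 7 = (y + 2)^2.
Expand and rearrange: y^2 + 2y - 3 = 0.
Solving gives y = 1 or y = -3.
Check each candidate in the original equation:
  y = 1: sqrt(9) = 3, while y + 2 = 3 — valid.
  y = -3: sqrt(1) = 1, while y + 2 = -1 — extraneous.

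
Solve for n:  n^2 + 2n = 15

n = -5 or n = 3

Bring every term to one side: n^2 + 2n - 15 = 0.
Factor: (n + 5)(n - 3) = 0.
So n = -5 or n = 3.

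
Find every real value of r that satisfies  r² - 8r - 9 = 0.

Factor: (r + 1)(r - 9) = 0.
So r = -1 or r = 9.

r = -1 or r = 9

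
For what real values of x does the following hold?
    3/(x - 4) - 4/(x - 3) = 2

x = 1.8139 or x = 4.6861

Multiply both sides by (x - 4)(x - 3):
3(x - 3) - 4(x - 4) = 2(x - 4)(x - 3).
Expand and collect terms: 2x² - 13x + 17 = 0.
By the quadratic formula, x = (13 ± √33) / 4, so x ≈ 4.6861 or x ≈ 1.8139.
Neither value makes a denominator zero (x ≠ 4, x ≠ 3), so both are valid.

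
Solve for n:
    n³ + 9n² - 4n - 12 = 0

n = -9.2915 or n = -1 or n = 1.2915

Possible rational roots are divisors of -12. Testing n = -1 gives 0, so (n + 1) is a factor.
Divide: n³ + 9n² - 4n - 12 = (n + 1)(n² + 8n - 12).
Apply the quadratic formula to n² + 8n - 12 = 0: n = (-8 ± √112)/2, i.e. n ≈ 1.2915 or n ≈ -9.2915.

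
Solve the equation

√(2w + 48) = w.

Square both sides: 2w + 48 = (w)².
Expand and rearrange: w² - 2w - 48 = 0.
Solving gives w = 8 or w = -6.
Check each candidate in the original equation:
  w = 8: √(64) = 8, while w = 8 — valid.
  w = -6: √(36) = 6, while w = -6 — extraneous.

w = 8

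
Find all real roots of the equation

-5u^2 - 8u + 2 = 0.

Discriminant: (-8)^2 - 4*(-5)*2 = 104.
Quadratic formula: u = (8 +/- sqrt(104)) / (-10).
So u = -sqrt(26)/5 - 4/5 ~= -1.8198 or u = -4/5 + sqrt(26)/5 ~= 0.2198.

u = -1.8198 or u = 0.2198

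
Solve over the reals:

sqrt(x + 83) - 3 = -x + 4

x = -2

Isolate the radical: sqrt(x + 83) = -x + 7.
Square both sides: x + 83 = (-x + 7)^2.
Expand and rearrange: x^2 - 15x - 34 = 0.
Solving gives x = 17 or x = -2.
Check each candidate in the original equation:
  x = 17: sqrt(100) = 10, while -x + 7 = -10 — extraneous.
  x = -2: sqrt(81) = 9, while -x + 7 = 9 — valid.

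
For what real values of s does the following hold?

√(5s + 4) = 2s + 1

s = 1

Square both sides: 5s + 4 = (2s + 1)².
Expand and rearrange: 4s² - s - 3 = 0.
Solving gives s = 1 or s = -0.75.
Check each candidate in the original equation:
  s = 1: √(9) = 3, while 2s + 1 = 3 — valid.
  s = -0.75: √(0.25) = 0.5, while 2s + 1 = -0.5 — extraneous.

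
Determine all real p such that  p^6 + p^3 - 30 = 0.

Let u = p^3. The equation becomes u^2 + u - 30 = 0.
Factor: (u - 5)(u + 6) = 0, so u = 5 or u = -6.
p^3 = 5 gives p = (5)^(1/3) ~= 1.71.
p^3 = -6 gives p = -(6)^(1/3) ~= -1.8171.

p = -1.8171 or p = 1.71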